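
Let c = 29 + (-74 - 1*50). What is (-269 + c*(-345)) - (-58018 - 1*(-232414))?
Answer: -141890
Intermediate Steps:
c = -95 (c = 29 + (-74 - 50) = 29 - 124 = -95)
(-269 + c*(-345)) - (-58018 - 1*(-232414)) = (-269 - 95*(-345)) - (-58018 - 1*(-232414)) = (-269 + 32775) - (-58018 + 232414) = 32506 - 1*174396 = 32506 - 174396 = -141890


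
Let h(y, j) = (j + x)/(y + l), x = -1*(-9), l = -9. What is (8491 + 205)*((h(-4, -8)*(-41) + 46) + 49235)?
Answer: 5571475024/13 ≈ 4.2857e+8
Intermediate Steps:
x = 9
h(y, j) = (9 + j)/(-9 + y) (h(y, j) = (j + 9)/(y - 9) = (9 + j)/(-9 + y))
(8491 + 205)*((h(-4, -8)*(-41) + 46) + 49235) = (8491 + 205)*((((9 - 8)/(-9 - 4))*(-41) + 46) + 49235) = 8696*(((1/(-13))*(-41) + 46) + 49235) = 8696*((-1/13*1*(-41) + 46) + 49235) = 8696*((-1/13*(-41) + 46) + 49235) = 8696*((41/13 + 46) + 49235) = 8696*(639/13 + 49235) = 8696*(640694/13) = 5571475024/13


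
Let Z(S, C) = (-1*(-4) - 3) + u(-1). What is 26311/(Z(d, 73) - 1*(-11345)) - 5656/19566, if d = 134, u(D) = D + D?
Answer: 225319681/110978352 ≈ 2.0303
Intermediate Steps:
u(D) = 2*D
Z(S, C) = -1 (Z(S, C) = (-1*(-4) - 3) + 2*(-1) = (4 - 3) - 2 = 1 - 2 = -1)
26311/(Z(d, 73) - 1*(-11345)) - 5656/19566 = 26311/(-1 - 1*(-11345)) - 5656/19566 = 26311/(-1 + 11345) - 5656*1/19566 = 26311/11344 - 2828/9783 = 225319681/110978352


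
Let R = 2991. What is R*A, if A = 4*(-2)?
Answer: -23928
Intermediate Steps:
A = -8
R*A = 2991*(-8) = -23928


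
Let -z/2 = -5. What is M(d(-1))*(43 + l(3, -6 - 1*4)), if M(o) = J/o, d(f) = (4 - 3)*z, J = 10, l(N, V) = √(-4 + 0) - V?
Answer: 53 + 2*I ≈ 53.0 + 2.0*I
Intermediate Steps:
z = 10 (z = -2*(-5) = 10)
l(N, V) = -V + 2*I (l(N, V) = √(-4) - V = 2*I - V = -V + 2*I)
d(f) = 10 (d(f) = (4 - 3)*10 = 1*10 = 10)
M(o) = 10/o
M(d(-1))*(43 + l(3, -6 - 1*4)) = (10/10)*(43 + (-(-6 - 1*4) + 2*I)) = (10*(⅒))*(43 + (-(-6 - 4) + 2*I)) = 1*(43 + (-1*(-10) + 2*I)) = 1*(43 + (10 + 2*I)) = 1*(53 + 2*I) = 53 + 2*I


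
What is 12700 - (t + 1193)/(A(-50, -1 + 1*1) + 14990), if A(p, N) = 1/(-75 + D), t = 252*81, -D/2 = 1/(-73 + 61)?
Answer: 85467700155/6730504 ≈ 12699.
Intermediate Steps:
D = ⅙ (D = -2/(-73 + 61) = -2/(-12) = -2*(-1/12) = ⅙ ≈ 0.16667)
t = 20412
A(p, N) = -6/449 (A(p, N) = 1/(-75 + ⅙) = 1/(-449/6) = -6/449)
12700 - (t + 1193)/(A(-50, -1 + 1*1) + 14990) = 12700 - (20412 + 1193)/(-6/449 + 14990) = 12700 - 21605/6730504/449 = 12700 - 21605*449/6730504 = 12700 - 1*9700645/6730504 = 12700 - 9700645/6730504 = 85467700155/6730504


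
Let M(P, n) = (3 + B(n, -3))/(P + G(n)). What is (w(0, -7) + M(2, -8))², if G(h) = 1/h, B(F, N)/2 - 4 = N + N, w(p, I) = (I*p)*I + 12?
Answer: 29584/225 ≈ 131.48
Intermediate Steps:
w(p, I) = 12 + p*I² (w(p, I) = p*I² + 12 = 12 + p*I²)
B(F, N) = 8 + 4*N (B(F, N) = 8 + 2*(N + N) = 8 + 2*(2*N) = 8 + 4*N)
M(P, n) = -1/(P + 1/n) (M(P, n) = (3 + (8 + 4*(-3)))/(P + 1/n) = (3 + (8 - 12))/(P + 1/n) = (3 - 4)/(P + 1/n) = -1/(P + 1/n))
(w(0, -7) + M(2, -8))² = ((12 + 0*(-7)²) - 1*(-8)/(1 + 2*(-8)))² = ((12 + 0*49) - 1*(-8)/(1 - 16))² = ((12 + 0) - 1*(-8)/(-15))² = (12 - 1*(-8)*(-1/15))² = (12 - 8/15)² = (172/15)² = 29584/225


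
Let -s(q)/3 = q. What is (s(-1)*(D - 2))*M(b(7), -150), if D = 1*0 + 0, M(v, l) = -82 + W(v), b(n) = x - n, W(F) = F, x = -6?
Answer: 570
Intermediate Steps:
b(n) = -6 - n
M(v, l) = -82 + v
D = 0 (D = 0 + 0 = 0)
s(q) = -3*q
(s(-1)*(D - 2))*M(b(7), -150) = ((-3*(-1))*(0 - 2))*(-82 + (-6 - 1*7)) = (3*(-2))*(-82 + (-6 - 7)) = -6*(-82 - 13) = -6*(-95) = 570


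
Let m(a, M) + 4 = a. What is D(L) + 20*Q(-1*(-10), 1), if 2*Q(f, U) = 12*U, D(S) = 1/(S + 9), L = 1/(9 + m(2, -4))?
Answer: 7687/64 ≈ 120.11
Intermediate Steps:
m(a, M) = -4 + a
L = ⅐ (L = 1/(9 + (-4 + 2)) = 1/(9 - 2) = 1/7 = ⅐ ≈ 0.14286)
D(S) = 1/(9 + S)
Q(f, U) = 6*U (Q(f, U) = (12*U)/2 = 6*U)
D(L) + 20*Q(-1*(-10), 1) = 1/(9 + ⅐) + 20*(6*1) = 1/(64/7) + 20*6 = 7/64 + 120 = 7687/64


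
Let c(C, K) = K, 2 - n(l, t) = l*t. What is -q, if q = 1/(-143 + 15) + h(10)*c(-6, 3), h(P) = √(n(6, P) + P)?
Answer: 1/128 - 12*I*√3 ≈ 0.0078125 - 20.785*I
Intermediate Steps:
n(l, t) = 2 - l*t
h(P) = √(2 - 5*P) (h(P) = √((2 - 1*6*P) + P) = √((2 - 6*P) + P) = √(2 - 5*P))
q = -1/128 + 12*I*√3 (q = 1/(-143 + 15) + √(2 - 5*10)*3 = 1/(-128) + √(2 - 50)*3 = -1/128 + √(-48)*3 = -1/128 + (4*I*√3)*3 = -1/128 + 12*I*√3 ≈ -0.0078125 + 20.785*I)
-q = -(-1/128 + 12*I*√3) = 1/128 - 12*I*√3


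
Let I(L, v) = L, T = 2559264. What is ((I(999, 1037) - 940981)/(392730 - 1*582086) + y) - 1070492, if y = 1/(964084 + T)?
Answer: -178548428520385951/166791770972 ≈ -1.0705e+6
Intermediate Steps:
y = 1/3523348 (y = 1/(964084 + 2559264) = 1/3523348 ≈ 2.8382e-7)
((I(999, 1037) - 940981)/(392730 - 1*582086) + y) - 1070492 = ((999 - 940981)/(392730 - 1*582086) + 1/3523348) - 1070492 = (-939982/(392730 - 582086) + 1/3523348) - 1070492 = (-939982/(-189356) + 1/3523348) - 1070492 = (-939982*(-1/189356) + 1/3523348) - 1070492 = (469991/94678 + 1/3523348) - 1070492 = 827970972273/166791770972 - 1070492 = -178548428520385951/166791770972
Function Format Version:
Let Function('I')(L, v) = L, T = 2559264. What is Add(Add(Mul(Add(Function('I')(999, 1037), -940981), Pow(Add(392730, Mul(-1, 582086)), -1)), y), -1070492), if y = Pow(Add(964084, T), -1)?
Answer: Rational(-178548428520385951, 166791770972) ≈ -1.0705e+6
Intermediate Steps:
y = Rational(1, 3523348) (y = Pow(Add(964084, 2559264), -1) = Pow(3523348, -1) = Rational(1, 3523348) ≈ 2.8382e-7)
Add(Add(Mul(Add(Function('I')(999, 1037), -940981), Pow(Add(392730, Mul(-1, 582086)), -1)), y), -1070492) = Add(Add(Mul(Add(999, -940981), Pow(Add(392730, Mul(-1, 582086)), -1)), Rational(1, 3523348)), -1070492) = Add(Add(Mul(-939982, Pow(Add(392730, -582086), -1)), Rational(1, 3523348)), -1070492) = Add(Add(Mul(-939982, Pow(-189356, -1)), Rational(1, 3523348)), -1070492) = Add(Add(Mul(-939982, Rational(-1, 189356)), Rational(1, 3523348)), -1070492) = Add(Add(Rational(469991, 94678), Rational(1, 3523348)), -1070492) = Add(Rational(827970972273, 166791770972), -1070492) = Rational(-178548428520385951, 166791770972)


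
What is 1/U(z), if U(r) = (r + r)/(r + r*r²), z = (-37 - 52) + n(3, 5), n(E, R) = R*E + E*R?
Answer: 1741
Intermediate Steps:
n(E, R) = 2*E*R (n(E, R) = E*R + E*R = 2*E*R)
z = -59 (z = (-37 - 52) + 2*3*5 = -89 + 30 = -59)
U(r) = 2*r/(r + r³) (U(r) = (2*r)/(r + r³) = 2*r/(r + r³))
1/U(z) = 1/(2/(1 + (-59)²)) = 1/(2/(1 + 3481)) = 1/(2/3482) = 1/(2*(1/3482)) = 1/(1/1741) = 1741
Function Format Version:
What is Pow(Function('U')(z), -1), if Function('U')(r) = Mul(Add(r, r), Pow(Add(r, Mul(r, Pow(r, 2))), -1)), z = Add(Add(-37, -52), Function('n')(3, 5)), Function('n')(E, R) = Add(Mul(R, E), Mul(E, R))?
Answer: 1741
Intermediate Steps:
Function('n')(E, R) = Mul(2, E, R) (Function('n')(E, R) = Add(Mul(E, R), Mul(E, R)) = Mul(2, E, R))
z = -59 (z = Add(Add(-37, -52), Mul(2, 3, 5)) = Add(-89, 30) = -59)
Function('U')(r) = Mul(2, r, Pow(Add(r, Pow(r, 3)), -1)) (Function('U')(r) = Mul(Mul(2, r), Pow(Add(r, Pow(r, 3)), -1)) = Mul(2, r, Pow(Add(r, Pow(r, 3)), -1)))
Pow(Function('U')(z), -1) = Pow(Mul(2, Pow(Add(1, Pow(-59, 2)), -1)), -1) = Pow(Mul(2, Pow(Add(1, 3481), -1)), -1) = Pow(Mul(2, Pow(3482, -1)), -1) = Pow(Mul(2, Rational(1, 3482)), -1) = Pow(Rational(1, 1741), -1) = 1741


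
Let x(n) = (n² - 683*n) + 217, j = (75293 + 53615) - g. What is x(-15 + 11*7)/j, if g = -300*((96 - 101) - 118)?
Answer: -1235/2968 ≈ -0.41611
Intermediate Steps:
g = 36900 (g = -300*(-5 - 118) = -300*(-123) = 36900)
j = 92008 (j = (75293 + 53615) - 1*36900 = 128908 - 36900 = 92008)
x(n) = 217 + n² - 683*n
x(-15 + 11*7)/j = (217 + (-15 + 11*7)² - 683*(-15 + 11*7))/92008 = (217 + (-15 + 77)² - 683*(-15 + 77))*(1/92008) = (217 + 62² - 683*62)*(1/92008) = (217 + 3844 - 42346)*(1/92008) = -38285*1/92008 = -1235/2968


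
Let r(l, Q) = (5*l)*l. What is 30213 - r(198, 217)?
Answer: -165807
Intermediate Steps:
r(l, Q) = 5*l**2
30213 - r(198, 217) = 30213 - 5*198**2 = 30213 - 5*39204 = 30213 - 1*196020 = 30213 - 196020 = -165807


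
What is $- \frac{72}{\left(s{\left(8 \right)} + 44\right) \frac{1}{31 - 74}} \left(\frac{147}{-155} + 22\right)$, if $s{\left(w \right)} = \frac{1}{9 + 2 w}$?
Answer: $\frac{16837080}{11377} \approx 1479.9$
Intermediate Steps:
$- \frac{72}{\left(s{\left(8 \right)} + 44\right) \frac{1}{31 - 74}} \left(\frac{147}{-155} + 22\right) = - \frac{72}{\left(\frac{1}{9 + 2 \cdot 8} + 44\right) \frac{1}{31 - 74}} \left(\frac{147}{-155} + 22\right) = - \frac{72}{\left(\frac{1}{9 + 16} + 44\right) \frac{1}{-43}} \left(147 \left(- \frac{1}{155}\right) + 22\right) = - \frac{72}{\left(\frac{1}{25} + 44\right) \left(- \frac{1}{43}\right)} \left(- \frac{147}{155} + 22\right) = - \frac{72}{\left(\frac{1}{25} + 44\right) \left(- \frac{1}{43}\right)} \frac{3263}{155} = - \frac{72}{\frac{1101}{25} \left(- \frac{1}{43}\right)} \frac{3263}{155} = - \frac{72}{- \frac{1101}{1075}} \cdot \frac{3263}{155} = \left(-72\right) \left(- \frac{1075}{1101}\right) \frac{3263}{155} = \frac{25800}{367} \cdot \frac{3263}{155} = \frac{16837080}{11377}$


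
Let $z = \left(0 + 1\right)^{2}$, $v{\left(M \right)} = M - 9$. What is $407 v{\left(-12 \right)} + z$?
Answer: $-8546$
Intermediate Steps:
$v{\left(M \right)} = -9 + M$
$z = 1$ ($z = 1^{2} = 1$)
$407 v{\left(-12 \right)} + z = 407 \left(-9 - 12\right) + 1 = 407 \left(-21\right) + 1 = -8547 + 1 = -8546$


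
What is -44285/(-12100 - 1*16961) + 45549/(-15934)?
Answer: -618062299/463057974 ≈ -1.3347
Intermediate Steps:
-44285/(-12100 - 1*16961) + 45549/(-15934) = -44285/(-12100 - 16961) + 45549*(-1/15934) = -44285/(-29061) - 45549/15934 = -44285*(-1/29061) - 45549/15934 = 44285/29061 - 45549/15934 = -618062299/463057974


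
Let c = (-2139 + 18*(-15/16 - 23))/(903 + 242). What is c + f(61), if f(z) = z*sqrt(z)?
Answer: -20559/9160 + 61*sqrt(61) ≈ 474.18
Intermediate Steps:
c = -20559/9160 (c = (-2139 + 18*(-15*1/16 - 23))/1145 = (-2139 + 18*(-15/16 - 23))*(1/1145) = (-2139 + 18*(-383/16))*(1/1145) = (-2139 - 3447/8)*(1/1145) = -20559/8*1/1145 = -20559/9160 ≈ -2.2444)
f(z) = z**(3/2)
c + f(61) = -20559/9160 + 61**(3/2) = -20559/9160 + 61*sqrt(61)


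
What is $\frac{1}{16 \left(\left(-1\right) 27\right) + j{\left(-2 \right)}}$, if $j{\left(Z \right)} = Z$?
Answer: $- \frac{1}{434} \approx -0.0023041$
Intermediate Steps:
$\frac{1}{16 \left(\left(-1\right) 27\right) + j{\left(-2 \right)}} = \frac{1}{16 \left(\left(-1\right) 27\right) - 2} = \frac{1}{16 \left(-27\right) - 2} = \frac{1}{-432 - 2} = \frac{1}{-434} = - \frac{1}{434}$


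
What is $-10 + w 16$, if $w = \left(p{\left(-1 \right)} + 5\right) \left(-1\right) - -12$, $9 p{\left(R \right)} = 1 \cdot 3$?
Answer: $\frac{290}{3} \approx 96.667$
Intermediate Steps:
$p{\left(R \right)} = \frac{1}{3}$ ($p{\left(R \right)} = \frac{1 \cdot 3}{9} = \frac{1}{9} \cdot 3 = \frac{1}{3}$)
$w = \frac{20}{3}$ ($w = \left(\frac{1}{3} + 5\right) \left(-1\right) - -12 = \frac{16}{3} \left(-1\right) + 12 = - \frac{16}{3} + 12 = \frac{20}{3} \approx 6.6667$)
$-10 + w 16 = -10 + \frac{20}{3} \cdot 16 = -10 + \frac{320}{3} = \frac{290}{3}$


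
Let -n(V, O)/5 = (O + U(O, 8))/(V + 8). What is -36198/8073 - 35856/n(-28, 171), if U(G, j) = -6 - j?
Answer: -129282782/140829 ≈ -918.01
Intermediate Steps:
n(V, O) = -5*(-14 + O)/(8 + V) (n(V, O) = -5*(O + (-6 - 1*8))/(V + 8) = -5*(O + (-6 - 8))/(8 + V) = -5*(O - 14)/(8 + V) = -5*(-14 + O)/(8 + V))
-36198/8073 - 35856/n(-28, 171) = -36198/8073 - 35856*(8 - 28)/(5*(14 - 1*171)) = -36198*1/8073 - 35856*(-4/(14 - 171)) = -4022/897 - 35856/(5*(-1/20)*(-157)) = -4022/897 - 35856/157/4 = -4022/897 - 35856*4/157 = -4022/897 - 143424/157 = -129282782/140829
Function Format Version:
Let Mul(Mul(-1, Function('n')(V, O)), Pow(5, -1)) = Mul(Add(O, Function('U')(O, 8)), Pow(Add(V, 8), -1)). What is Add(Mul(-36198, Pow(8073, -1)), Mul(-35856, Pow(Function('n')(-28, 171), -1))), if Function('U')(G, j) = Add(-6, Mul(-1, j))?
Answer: Rational(-129282782, 140829) ≈ -918.01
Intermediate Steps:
Function('n')(V, O) = Mul(-5, Pow(Add(8, V), -1), Add(-14, O)) (Function('n')(V, O) = Mul(-5, Mul(Add(O, Add(-6, Mul(-1, 8))), Pow(Add(V, 8), -1))) = Mul(-5, Mul(Add(O, Add(-6, -8)), Pow(Add(8, V), -1))) = Mul(-5, Mul(Add(O, -14), Pow(Add(8, V), -1))) = Mul(-5, Mul(Add(-14, O), Pow(Add(8, V), -1))) = Mul(-5, Mul(Pow(Add(8, V), -1), Add(-14, O))) = Mul(-5, Pow(Add(8, V), -1), Add(-14, O)))
Add(Mul(-36198, Pow(8073, -1)), Mul(-35856, Pow(Function('n')(-28, 171), -1))) = Add(Mul(-36198, Pow(8073, -1)), Mul(-35856, Pow(Mul(5, Pow(Add(8, -28), -1), Add(14, Mul(-1, 171))), -1))) = Add(Mul(-36198, Rational(1, 8073)), Mul(-35856, Pow(Mul(5, Pow(-20, -1), Add(14, -171)), -1))) = Add(Rational(-4022, 897), Mul(-35856, Pow(Mul(5, Rational(-1, 20), -157), -1))) = Add(Rational(-4022, 897), Mul(-35856, Pow(Rational(157, 4), -1))) = Add(Rational(-4022, 897), Mul(-35856, Rational(4, 157))) = Add(Rational(-4022, 897), Rational(-143424, 157)) = Rational(-129282782, 140829)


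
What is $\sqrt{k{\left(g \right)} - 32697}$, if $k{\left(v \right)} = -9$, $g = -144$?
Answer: $3 i \sqrt{3634} \approx 180.85 i$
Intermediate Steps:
$\sqrt{k{\left(g \right)} - 32697} = \sqrt{-9 - 32697} = \sqrt{-32706} = 3 i \sqrt{3634}$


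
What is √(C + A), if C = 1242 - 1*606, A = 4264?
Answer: 70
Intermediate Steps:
C = 636 (C = 1242 - 606 = 636)
√(C + A) = √(636 + 4264) = √4900 = 70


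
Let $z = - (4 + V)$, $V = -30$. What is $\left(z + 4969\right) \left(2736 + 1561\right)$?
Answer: $21463515$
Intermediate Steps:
$z = 26$ ($z = - (4 - 30) = \left(-1\right) \left(-26\right) = 26$)
$\left(z + 4969\right) \left(2736 + 1561\right) = \left(26 + 4969\right) \left(2736 + 1561\right) = 4995 \cdot 4297 = 21463515$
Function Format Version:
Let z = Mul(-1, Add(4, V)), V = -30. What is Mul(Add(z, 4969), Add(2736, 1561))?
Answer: 21463515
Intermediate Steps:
z = 26 (z = Mul(-1, Add(4, -30)) = Mul(-1, -26) = 26)
Mul(Add(z, 4969), Add(2736, 1561)) = Mul(Add(26, 4969), Add(2736, 1561)) = Mul(4995, 4297) = 21463515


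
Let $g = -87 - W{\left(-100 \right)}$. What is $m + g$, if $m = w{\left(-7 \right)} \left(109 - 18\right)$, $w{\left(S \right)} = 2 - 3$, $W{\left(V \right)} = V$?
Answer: $-78$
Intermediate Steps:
$w{\left(S \right)} = -1$
$g = 13$ ($g = -87 - -100 = -87 + 100 = 13$)
$m = -91$ ($m = - (109 - 18) = \left(-1\right) 91 = -91$)
$m + g = -91 + 13 = -78$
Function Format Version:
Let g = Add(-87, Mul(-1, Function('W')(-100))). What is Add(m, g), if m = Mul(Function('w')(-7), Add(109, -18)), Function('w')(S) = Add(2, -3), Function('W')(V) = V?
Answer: -78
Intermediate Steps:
Function('w')(S) = -1
g = 13 (g = Add(-87, Mul(-1, -100)) = Add(-87, 100) = 13)
m = -91 (m = Mul(-1, Add(109, -18)) = Mul(-1, 91) = -91)
Add(m, g) = Add(-91, 13) = -78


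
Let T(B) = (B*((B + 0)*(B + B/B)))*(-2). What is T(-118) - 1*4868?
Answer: 3253348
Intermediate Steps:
T(B) = -2*B²*(1 + B) (T(B) = (B*(B*(B + 1)))*(-2) = (B*(B*(1 + B)))*(-2) = (B²*(1 + B))*(-2) = -2*B²*(1 + B))
T(-118) - 1*4868 = 2*(-118)²*(-1 - 1*(-118)) - 1*4868 = 2*13924*(-1 + 118) - 4868 = 2*13924*117 - 4868 = 3258216 - 4868 = 3253348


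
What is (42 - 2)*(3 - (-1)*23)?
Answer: 1040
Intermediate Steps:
(42 - 2)*(3 - (-1)*23) = 40*(3 - 1*(-23)) = 40*(3 + 23) = 40*26 = 1040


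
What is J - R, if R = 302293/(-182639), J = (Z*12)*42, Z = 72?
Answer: 6627906325/182639 ≈ 36290.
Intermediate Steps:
J = 36288 (J = (72*12)*42 = 864*42 = 36288)
R = -302293/182639 (R = 302293*(-1/182639) = -302293/182639 ≈ -1.6551)
J - R = 36288 - 1*(-302293/182639) = 36288 + 302293/182639 = 6627906325/182639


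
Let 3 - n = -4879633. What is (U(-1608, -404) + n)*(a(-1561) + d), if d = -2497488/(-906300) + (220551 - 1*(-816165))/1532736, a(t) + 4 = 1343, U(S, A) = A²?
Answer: 5442070254522131687/803888100 ≈ 6.7697e+9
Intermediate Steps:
n = 4879636 (n = 3 - 1*(-4879633) = 3 + 4879633 = 4879636)
a(t) = 1339 (a(t) = -4 + 1343 = 1339)
d = 11036031199/3215552400 (d = -2497488*(-1/906300) + (220551 + 816165)*(1/1532736) = 208124/75525 + 1036716*(1/1532736) = 208124/75525 + 86393/127728 = 11036031199/3215552400 ≈ 3.4321)
(U(-1608, -404) + n)*(a(-1561) + d) = ((-404)² + 4879636)*(1339 + 11036031199/3215552400) = (163216 + 4879636)*(4316660694799/3215552400) = 5042852*(4316660694799/3215552400) = 5442070254522131687/803888100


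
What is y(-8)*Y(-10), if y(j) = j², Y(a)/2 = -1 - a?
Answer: 1152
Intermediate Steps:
Y(a) = -2 - 2*a (Y(a) = 2*(-1 - a) = -2 - 2*a)
y(-8)*Y(-10) = (-8)²*(-2 - 2*(-10)) = 64*(-2 + 20) = 64*18 = 1152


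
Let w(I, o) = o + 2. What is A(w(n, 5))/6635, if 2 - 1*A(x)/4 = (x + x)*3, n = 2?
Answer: -32/1327 ≈ -0.024115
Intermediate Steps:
w(I, o) = 2 + o
A(x) = 8 - 24*x (A(x) = 8 - 4*(x + x)*3 = 8 - 4*2*x*3 = 8 - 24*x)
A(w(n, 5))/6635 = (8 - 24*(2 + 5))/6635 = (8 - 24*7)*(1/6635) = (8 - 168)*(1/6635) = -160*1/6635 = -32/1327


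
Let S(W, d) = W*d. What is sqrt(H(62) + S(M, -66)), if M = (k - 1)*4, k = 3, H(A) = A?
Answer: I*sqrt(466) ≈ 21.587*I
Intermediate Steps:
M = 8 (M = (3 - 1)*4 = 2*4 = 8)
sqrt(H(62) + S(M, -66)) = sqrt(62 + 8*(-66)) = sqrt(62 - 528) = sqrt(-466) = I*sqrt(466)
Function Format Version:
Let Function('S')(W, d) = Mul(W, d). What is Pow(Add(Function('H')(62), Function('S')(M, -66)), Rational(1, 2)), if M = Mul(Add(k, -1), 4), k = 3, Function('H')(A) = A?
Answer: Mul(I, Pow(466, Rational(1, 2))) ≈ Mul(21.587, I)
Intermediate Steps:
M = 8 (M = Mul(Add(3, -1), 4) = Mul(2, 4) = 8)
Pow(Add(Function('H')(62), Function('S')(M, -66)), Rational(1, 2)) = Pow(Add(62, Mul(8, -66)), Rational(1, 2)) = Pow(Add(62, -528), Rational(1, 2)) = Pow(-466, Rational(1, 2)) = Mul(I, Pow(466, Rational(1, 2)))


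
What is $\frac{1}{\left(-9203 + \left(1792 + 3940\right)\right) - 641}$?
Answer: $- \frac{1}{4112} \approx -0.00024319$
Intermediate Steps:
$\frac{1}{\left(-9203 + \left(1792 + 3940\right)\right) - 641} = \frac{1}{\left(-9203 + 5732\right) - 641} = \frac{1}{-3471 - 641} = \frac{1}{-4112} = - \frac{1}{4112}$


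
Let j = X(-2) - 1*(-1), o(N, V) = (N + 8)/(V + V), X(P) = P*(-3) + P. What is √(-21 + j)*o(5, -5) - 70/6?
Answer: -35/3 - 26*I/5 ≈ -11.667 - 5.2*I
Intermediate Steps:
X(P) = -2*P (X(P) = -3*P + P = -2*P)
o(N, V) = (8 + N)/(2*V) (o(N, V) = (8 + N)/((2*V)) = (8 + N)*(1/(2*V)) = (8 + N)/(2*V))
j = 5 (j = -2*(-2) - 1*(-1) = 4 + 1 = 5)
√(-21 + j)*o(5, -5) - 70/6 = √(-21 + 5)*((½)*(8 + 5)/(-5)) - 70/6 = √(-16)*((½)*(-⅕)*13) - 70*⅙ = (4*I)*(-13/10) - 35/3 = -26*I/5 - 35/3 = -35/3 - 26*I/5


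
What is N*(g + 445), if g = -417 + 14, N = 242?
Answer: 10164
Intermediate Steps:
g = -403
N*(g + 445) = 242*(-403 + 445) = 242*42 = 10164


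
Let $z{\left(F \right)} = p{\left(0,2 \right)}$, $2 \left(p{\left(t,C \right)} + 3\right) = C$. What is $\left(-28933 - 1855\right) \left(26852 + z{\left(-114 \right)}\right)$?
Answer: $-826657800$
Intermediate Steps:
$p{\left(t,C \right)} = -3 + \frac{C}{2}$
$z{\left(F \right)} = -2$ ($z{\left(F \right)} = -3 + \frac{1}{2} \cdot 2 = -3 + 1 = -2$)
$\left(-28933 - 1855\right) \left(26852 + z{\left(-114 \right)}\right) = \left(-28933 - 1855\right) \left(26852 - 2\right) = \left(-30788\right) 26850 = -826657800$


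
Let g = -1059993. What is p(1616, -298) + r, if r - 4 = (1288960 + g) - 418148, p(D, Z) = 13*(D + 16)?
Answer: -167961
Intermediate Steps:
p(D, Z) = 208 + 13*D (p(D, Z) = 13*(16 + D) = 208 + 13*D)
r = -189177 (r = 4 + ((1288960 - 1059993) - 418148) = 4 + (228967 - 418148) = 4 - 189181 = -189177)
p(1616, -298) + r = (208 + 13*1616) - 189177 = (208 + 21008) - 189177 = 21216 - 189177 = -167961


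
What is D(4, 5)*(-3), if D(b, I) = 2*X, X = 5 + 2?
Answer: -42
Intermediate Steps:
X = 7
D(b, I) = 14 (D(b, I) = 2*7 = 14)
D(4, 5)*(-3) = 14*(-3) = -42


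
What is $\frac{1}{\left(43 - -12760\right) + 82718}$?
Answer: $\frac{1}{95521} \approx 1.0469 \cdot 10^{-5}$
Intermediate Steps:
$\frac{1}{\left(43 - -12760\right) + 82718} = \frac{1}{\left(43 + 12760\right) + 82718} = \frac{1}{12803 + 82718} = \frac{1}{95521}$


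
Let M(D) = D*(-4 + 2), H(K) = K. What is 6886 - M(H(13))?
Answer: 6912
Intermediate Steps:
M(D) = -2*D (M(D) = D*(-2) = -2*D)
6886 - M(H(13)) = 6886 - (-2)*13 = 6886 - 1*(-26) = 6886 + 26 = 6912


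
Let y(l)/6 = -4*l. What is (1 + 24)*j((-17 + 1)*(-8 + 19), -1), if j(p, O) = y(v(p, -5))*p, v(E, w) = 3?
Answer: 316800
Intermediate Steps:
y(l) = -24*l (y(l) = 6*(-4*l) = -24*l)
j(p, O) = -72*p (j(p, O) = (-24*3)*p = -72*p)
(1 + 24)*j((-17 + 1)*(-8 + 19), -1) = (1 + 24)*(-72*(-17 + 1)*(-8 + 19)) = 25*(-(-1152)*11) = 25*(-72*(-176)) = 25*12672 = 316800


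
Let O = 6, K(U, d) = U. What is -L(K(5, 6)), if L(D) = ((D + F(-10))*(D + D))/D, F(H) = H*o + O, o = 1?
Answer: -2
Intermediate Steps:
F(H) = 6 + H (F(H) = H*1 + 6 = H + 6 = 6 + H)
L(D) = -8 + 2*D (L(D) = ((D + (6 - 10))*(D + D))/D = ((D - 4)*(2*D))/D = ((-4 + D)*(2*D))/D = (2*D*(-4 + D))/D = -8 + 2*D)
-L(K(5, 6)) = -(-8 + 2*5) = -(-8 + 10) = -1*2 = -2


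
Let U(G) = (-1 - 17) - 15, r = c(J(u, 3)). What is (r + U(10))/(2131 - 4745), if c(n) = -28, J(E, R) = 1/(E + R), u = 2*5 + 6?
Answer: 61/2614 ≈ 0.023336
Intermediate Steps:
u = 16 (u = 10 + 6 = 16)
r = -28
U(G) = -33 (U(G) = -18 - 15 = -33)
(r + U(10))/(2131 - 4745) = (-28 - 33)/(2131 - 4745) = -61/(-2614) = -61*(-1/2614) = 61/2614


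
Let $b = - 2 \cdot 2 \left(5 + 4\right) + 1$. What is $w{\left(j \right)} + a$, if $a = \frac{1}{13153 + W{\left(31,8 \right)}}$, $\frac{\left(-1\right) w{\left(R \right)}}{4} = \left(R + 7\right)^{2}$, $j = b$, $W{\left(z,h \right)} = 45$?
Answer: $- \frac{41388927}{13198} \approx -3136.0$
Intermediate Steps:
$b = -35$ ($b = - 2 \cdot 2 \cdot 9 + 1 = \left(-2\right) 18 + 1 = -36 + 1 = -35$)
$j = -35$
$w{\left(R \right)} = - 4 \left(7 + R\right)^{2}$ ($w{\left(R \right)} = - 4 \left(R + 7\right)^{2} = - 4 \left(7 + R\right)^{2}$)
$a = \frac{1}{13198}$ ($a = \frac{1}{13153 + 45} = \frac{1}{13198} \approx 7.5769 \cdot 10^{-5}$)
$w{\left(j \right)} + a = - 4 \left(7 - 35\right)^{2} + \frac{1}{13198} = - 4 \left(-28\right)^{2} + \frac{1}{13198} = \left(-4\right) 784 + \frac{1}{13198} = -3136 + \frac{1}{13198} = - \frac{41388927}{13198}$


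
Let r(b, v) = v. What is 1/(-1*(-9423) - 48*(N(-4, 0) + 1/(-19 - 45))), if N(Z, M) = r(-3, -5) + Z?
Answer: 4/39423 ≈ 0.00010146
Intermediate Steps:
N(Z, M) = -5 + Z
1/(-1*(-9423) - 48*(N(-4, 0) + 1/(-19 - 45))) = 1/(-1*(-9423) - 48*((-5 - 4) + 1/(-19 - 45))) = 1/(9423 - 48*(-9 + 1/(-64))) = 1/(9423 - 48*(-9 - 1/64)) = 1/(9423 - 48*(-577/64)) = 1/(9423 + 1731/4) = 1/(39423/4) = 4/39423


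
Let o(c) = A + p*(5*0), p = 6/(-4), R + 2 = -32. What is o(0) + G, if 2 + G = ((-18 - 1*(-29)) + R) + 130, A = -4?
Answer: 101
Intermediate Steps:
R = -34 (R = -2 - 32 = -34)
p = -3/2 (p = 6*(-¼) = -3/2 ≈ -1.5000)
o(c) = -4 (o(c) = -4 - 15*0/2 = -4 - 3/2*0 = -4 + 0 = -4)
G = 105 (G = -2 + (((-18 - 1*(-29)) - 34) + 130) = -2 + (((-18 + 29) - 34) + 130) = -2 + ((11 - 34) + 130) = -2 + (-23 + 130) = -2 + 107 = 105)
o(0) + G = -4 + 105 = 101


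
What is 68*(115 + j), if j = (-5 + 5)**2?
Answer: 7820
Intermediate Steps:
j = 0 (j = 0**2 = 0)
68*(115 + j) = 68*(115 + 0) = 68*115 = 7820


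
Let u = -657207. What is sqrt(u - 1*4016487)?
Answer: I*sqrt(4673694) ≈ 2161.9*I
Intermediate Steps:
sqrt(u - 1*4016487) = sqrt(-657207 - 1*4016487) = sqrt(-657207 - 4016487) = sqrt(-4673694) = I*sqrt(4673694)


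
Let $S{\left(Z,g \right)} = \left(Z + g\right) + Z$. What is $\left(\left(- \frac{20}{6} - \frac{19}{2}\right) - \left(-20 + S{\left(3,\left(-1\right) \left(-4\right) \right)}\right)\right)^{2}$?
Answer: $\frac{289}{36} \approx 8.0278$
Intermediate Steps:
$S{\left(Z,g \right)} = g + 2 Z$
$\left(\left(- \frac{20}{6} - \frac{19}{2}\right) - \left(-20 + S{\left(3,\left(-1\right) \left(-4\right) \right)}\right)\right)^{2} = \left(\left(- \frac{20}{6} - \frac{19}{2}\right) - \left(-20 + 4 + 6\right)\right)^{2} = \left(\left(\left(-20\right) \frac{1}{6} - \frac{19}{2}\right) + \left(20 - \left(4 + 6\right)\right)\right)^{2} = \left(\left(- \frac{10}{3} - \frac{19}{2}\right) + \left(20 - 10\right)\right)^{2} = \left(- \frac{77}{6} + \left(20 - 10\right)\right)^{2} = \left(- \frac{77}{6} + 10\right)^{2} = \left(- \frac{17}{6}\right)^{2} = \frac{289}{36}$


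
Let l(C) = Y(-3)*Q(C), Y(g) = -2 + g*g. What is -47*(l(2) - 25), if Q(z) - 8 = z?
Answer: -2115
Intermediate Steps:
Q(z) = 8 + z
Y(g) = -2 + g²
l(C) = 56 + 7*C (l(C) = (-2 + (-3)²)*(8 + C) = (-2 + 9)*(8 + C) = 7*(8 + C) = 56 + 7*C)
-47*(l(2) - 25) = -47*((56 + 7*2) - 25) = -47*((56 + 14) - 25) = -47*(70 - 25) = -47*45 = -2115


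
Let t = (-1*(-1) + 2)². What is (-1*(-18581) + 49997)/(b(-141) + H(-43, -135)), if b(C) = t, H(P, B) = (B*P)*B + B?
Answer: -68578/783801 ≈ -0.087494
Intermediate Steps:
H(P, B) = B + P*B² (H(P, B) = P*B² + B = B + P*B²)
t = 9 (t = (1 + 2)² = 3² = 9)
b(C) = 9
(-1*(-18581) + 49997)/(b(-141) + H(-43, -135)) = (-1*(-18581) + 49997)/(9 - 135*(1 - 135*(-43))) = (18581 + 49997)/(9 - 135*(1 + 5805)) = 68578/(9 - 135*5806) = 68578/(9 - 783810) = 68578/(-783801) = 68578*(-1/783801) = -68578/783801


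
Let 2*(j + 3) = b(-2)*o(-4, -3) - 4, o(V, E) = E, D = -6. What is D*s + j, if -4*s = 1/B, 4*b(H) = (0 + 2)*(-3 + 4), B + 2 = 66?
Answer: -733/128 ≈ -5.7266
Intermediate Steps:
B = 64 (B = -2 + 66 = 64)
b(H) = ½ (b(H) = ((0 + 2)*(-3 + 4))/4 = (2*1)/4 = (¼)*2 = ½)
s = -1/256 (s = -¼/64 = -¼*1/64 = -1/256 ≈ -0.0039063)
j = -23/4 (j = -3 + ((½)*(-3) - 4)/2 = -3 + (-3/2 - 4)/2 = -3 + (½)*(-11/2) = -3 - 11/4 = -23/4 ≈ -5.7500)
D*s + j = -6*(-1/256) - 23/4 = 3/128 - 23/4 = -733/128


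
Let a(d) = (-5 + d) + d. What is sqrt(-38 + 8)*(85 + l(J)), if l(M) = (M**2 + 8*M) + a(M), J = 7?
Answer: 199*I*sqrt(30) ≈ 1090.0*I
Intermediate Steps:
a(d) = -5 + 2*d
l(M) = -5 + M**2 + 10*M (l(M) = (M**2 + 8*M) + (-5 + 2*M) = -5 + M**2 + 10*M)
sqrt(-38 + 8)*(85 + l(J)) = sqrt(-38 + 8)*(85 + (-5 + 7**2 + 10*7)) = sqrt(-30)*(85 + (-5 + 49 + 70)) = (I*sqrt(30))*(85 + 114) = (I*sqrt(30))*199 = 199*I*sqrt(30)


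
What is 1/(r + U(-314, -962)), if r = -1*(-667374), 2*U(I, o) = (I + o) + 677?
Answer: 2/1334149 ≈ 1.4991e-6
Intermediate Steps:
U(I, o) = 677/2 + I/2 + o/2 (U(I, o) = ((I + o) + 677)/2 = (677 + I + o)/2 = 677/2 + I/2 + o/2)
r = 667374
1/(r + U(-314, -962)) = 1/(667374 + (677/2 + (½)*(-314) + (½)*(-962))) = 1/(667374 + (677/2 - 157 - 481)) = 1/(667374 - 599/2) = 1/(1334149/2) = 2/1334149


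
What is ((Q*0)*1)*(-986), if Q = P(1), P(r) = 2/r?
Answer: 0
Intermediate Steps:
Q = 2 (Q = 2/1 = 2*1 = 2)
((Q*0)*1)*(-986) = ((2*0)*1)*(-986) = (0*1)*(-986) = 0*(-986) = 0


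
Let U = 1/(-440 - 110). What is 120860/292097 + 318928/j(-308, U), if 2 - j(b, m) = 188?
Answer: -1502184388/876291 ≈ -1714.3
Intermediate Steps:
U = -1/550 (U = 1/(-550) = -1/550 ≈ -0.0018182)
j(b, m) = -186 (j(b, m) = 2 - 1*188 = 2 - 188 = -186)
120860/292097 + 318928/j(-308, U) = 120860/292097 + 318928/(-186) = 120860*(1/292097) + 318928*(-1/186) = 120860/292097 - 5144/3 = -1502184388/876291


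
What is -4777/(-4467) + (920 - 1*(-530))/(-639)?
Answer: -1141549/951471 ≈ -1.1998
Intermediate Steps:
-4777/(-4467) + (920 - 1*(-530))/(-639) = -4777*(-1/4467) + (920 + 530)*(-1/639) = 4777/4467 + 1450*(-1/639) = 4777/4467 - 1450/639 = -1141549/951471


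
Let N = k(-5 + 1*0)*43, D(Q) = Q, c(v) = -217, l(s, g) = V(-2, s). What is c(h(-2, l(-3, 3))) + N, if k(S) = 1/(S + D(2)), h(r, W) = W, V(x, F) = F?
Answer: -694/3 ≈ -231.33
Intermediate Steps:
l(s, g) = s
k(S) = 1/(2 + S) (k(S) = 1/(S + 2) = 1/(2 + S))
N = -43/3 (N = 43/(2 + (-5 + 1*0)) = 43/(2 + (-5 + 0)) = 43/(2 - 5) = 43/(-3) = -1/3*43 = -43/3 ≈ -14.333)
c(h(-2, l(-3, 3))) + N = -217 - 43/3 = -694/3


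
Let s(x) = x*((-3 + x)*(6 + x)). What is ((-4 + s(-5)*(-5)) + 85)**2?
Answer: 14161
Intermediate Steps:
s(x) = x*(-3 + x)*(6 + x)
((-4 + s(-5)*(-5)) + 85)**2 = ((-4 - 5*(-18 + (-5)**2 + 3*(-5))*(-5)) + 85)**2 = ((-4 - 5*(-18 + 25 - 15)*(-5)) + 85)**2 = ((-4 - 5*(-8)*(-5)) + 85)**2 = ((-4 + 40*(-5)) + 85)**2 = ((-4 - 200) + 85)**2 = (-204 + 85)**2 = (-119)**2 = 14161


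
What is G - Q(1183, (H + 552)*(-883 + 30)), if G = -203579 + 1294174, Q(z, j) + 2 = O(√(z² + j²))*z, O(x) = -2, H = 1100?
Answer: 1092963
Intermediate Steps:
Q(z, j) = -2 - 2*z
G = 1090595
G - Q(1183, (H + 552)*(-883 + 30)) = 1090595 - (-2 - 2*1183) = 1090595 - (-2 - 2366) = 1090595 - 1*(-2368) = 1090595 + 2368 = 1092963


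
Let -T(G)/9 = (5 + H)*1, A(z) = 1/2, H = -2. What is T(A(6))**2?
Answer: 729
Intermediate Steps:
A(z) = 1/2
T(G) = -27 (T(G) = -9*(5 - 2) = -27)
T(A(6))**2 = (-27)**2 = 729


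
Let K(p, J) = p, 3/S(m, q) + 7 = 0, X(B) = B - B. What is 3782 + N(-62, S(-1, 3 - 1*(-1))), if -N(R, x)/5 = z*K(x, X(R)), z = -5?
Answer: 26399/7 ≈ 3771.3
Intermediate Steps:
X(B) = 0
S(m, q) = -3/7 (S(m, q) = 3/(-7 + 0) = 3/(-7) = 3*(-1/7) = -3/7)
N(R, x) = 25*x (N(R, x) = -(-25)*x = 25*x)
3782 + N(-62, S(-1, 3 - 1*(-1))) = 3782 + 25*(-3/7) = 3782 - 75/7 = 26399/7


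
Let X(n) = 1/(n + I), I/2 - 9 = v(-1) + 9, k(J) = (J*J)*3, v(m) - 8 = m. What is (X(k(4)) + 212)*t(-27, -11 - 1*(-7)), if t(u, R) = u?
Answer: -560979/98 ≈ -5724.3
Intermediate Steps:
v(m) = 8 + m
k(J) = 3*J² (k(J) = J²*3 = 3*J²)
I = 50 (I = 18 + 2*((8 - 1) + 9) = 18 + 2*(7 + 9) = 18 + 2*16 = 18 + 32 = 50)
X(n) = 1/(50 + n) (X(n) = 1/(n + 50) = 1/(50 + n))
(X(k(4)) + 212)*t(-27, -11 - 1*(-7)) = (1/(50 + 3*4²) + 212)*(-27) = (1/(50 + 3*16) + 212)*(-27) = (1/(50 + 48) + 212)*(-27) = (1/98 + 212)*(-27) = (20777/98)*(-27) = -560979/98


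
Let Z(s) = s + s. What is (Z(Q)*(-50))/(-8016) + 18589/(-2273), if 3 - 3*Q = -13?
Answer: -27711967/3416319 ≈ -8.1116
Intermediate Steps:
Q = 16/3 (Q = 1 - 1/3*(-13) = 1 + 13/3 = 16/3 ≈ 5.3333)
Z(s) = 2*s
(Z(Q)*(-50))/(-8016) + 18589/(-2273) = ((2*(16/3))*(-50))/(-8016) + 18589/(-2273) = ((32/3)*(-50))*(-1/8016) + 18589*(-1/2273) = -1600/3*(-1/8016) - 18589/2273 = 100/1503 - 18589/2273 = -27711967/3416319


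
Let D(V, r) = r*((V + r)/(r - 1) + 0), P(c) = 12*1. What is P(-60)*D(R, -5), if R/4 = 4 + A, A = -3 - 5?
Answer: -210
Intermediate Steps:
A = -8
R = -16 (R = 4*(4 - 8) = 4*(-4) = -16)
P(c) = 12
D(V, r) = r*(V + r)/(-1 + r) (D(V, r) = r*((V + r)/(-1 + r) + 0) = r*((V + r)/(-1 + r)) = r*(V + r)/(-1 + r))
P(-60)*D(R, -5) = 12*(-5*(-16 - 5)/(-1 - 5)) = 12*(-5*(-21)/(-6)) = 12*(-5*(-⅙)*(-21)) = 12*(-35/2) = -210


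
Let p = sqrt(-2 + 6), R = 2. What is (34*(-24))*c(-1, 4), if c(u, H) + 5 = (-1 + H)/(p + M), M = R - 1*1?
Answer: 3264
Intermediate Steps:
M = 1 (M = 2 - 1*1 = 2 - 1 = 1)
p = 2 (p = sqrt(4) = 2)
c(u, H) = -16/3 + H/3 (c(u, H) = -5 + (-1 + H)/(2 + 1) = -5 + (-1 + H)/3 = -5 + (-1 + H)*(1/3) = -5 + (-1/3 + H/3) = -16/3 + H/3)
(34*(-24))*c(-1, 4) = (34*(-24))*(-16/3 + (1/3)*4) = -816*(-16/3 + 4/3) = -816*(-4) = 3264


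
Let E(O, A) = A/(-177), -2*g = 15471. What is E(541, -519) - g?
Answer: 913135/118 ≈ 7738.4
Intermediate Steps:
g = -15471/2 (g = -1/2*15471 = -15471/2 ≈ -7735.5)
E(O, A) = -A/177 (E(O, A) = A*(-1/177) = -A/177)
E(541, -519) - g = -1/177*(-519) - 1*(-15471/2) = 173/59 + 15471/2 = 913135/118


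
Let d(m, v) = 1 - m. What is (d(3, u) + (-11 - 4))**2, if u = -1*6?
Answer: 289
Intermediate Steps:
u = -6
(d(3, u) + (-11 - 4))**2 = ((1 - 1*3) + (-11 - 4))**2 = ((1 - 3) - 15)**2 = (-2 - 15)**2 = (-17)**2 = 289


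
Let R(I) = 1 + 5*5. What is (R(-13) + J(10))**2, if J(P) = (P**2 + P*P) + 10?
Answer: 55696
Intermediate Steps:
J(P) = 10 + 2*P**2 (J(P) = (P**2 + P**2) + 10 = 2*P**2 + 10 = 10 + 2*P**2)
R(I) = 26 (R(I) = 1 + 25 = 26)
(R(-13) + J(10))**2 = (26 + (10 + 2*10**2))**2 = (26 + (10 + 2*100))**2 = (26 + (10 + 200))**2 = (26 + 210)**2 = 236**2 = 55696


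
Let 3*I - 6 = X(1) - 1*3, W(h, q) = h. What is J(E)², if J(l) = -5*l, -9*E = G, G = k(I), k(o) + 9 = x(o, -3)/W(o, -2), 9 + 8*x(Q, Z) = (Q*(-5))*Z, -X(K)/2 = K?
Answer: 1225/36 ≈ 34.028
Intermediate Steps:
X(K) = -2*K
x(Q, Z) = -9/8 - 5*Q*Z/8 (x(Q, Z) = -9/8 + ((Q*(-5))*Z)/8 = -9/8 + ((-5*Q)*Z)/8 = -9/8 + (-5*Q*Z)/8 = -9/8 - 5*Q*Z/8)
I = ⅓ (I = 2 + (-2*1 - 1*3)/3 = 2 + (-2 - 3)/3 = 2 + (⅓)*(-5) = 2 - 5/3 = ⅓ ≈ 0.33333)
k(o) = -9 + (-9/8 + 15*o/8)/o (k(o) = -9 + (-9/8 - 5/8*o*(-3))/o = -9 + (-9/8 + 15*o/8)/o)
G = -21/2 (G = 3*(-3 - 19*⅓)/(8*(⅓)) = (3/8)*3*(-3 - 19/3) = (3/8)*3*(-28/3) = -21/2 ≈ -10.500)
E = 7/6 (E = -⅑*(-21/2) = 7/6 ≈ 1.1667)
J(E)² = (-5*7/6)² = (-35/6)² = 1225/36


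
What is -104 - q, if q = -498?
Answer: 394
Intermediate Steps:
-104 - q = -104 - 1*(-498) = -104 + 498 = 394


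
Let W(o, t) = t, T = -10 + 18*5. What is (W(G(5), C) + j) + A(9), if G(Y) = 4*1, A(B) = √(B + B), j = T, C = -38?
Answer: 42 + 3*√2 ≈ 46.243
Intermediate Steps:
T = 80 (T = -10 + 90 = 80)
j = 80
A(B) = √2*√B (A(B) = √(2*B) = √2*√B)
G(Y) = 4
(W(G(5), C) + j) + A(9) = (-38 + 80) + √2*√9 = 42 + √2*3 = 42 + 3*√2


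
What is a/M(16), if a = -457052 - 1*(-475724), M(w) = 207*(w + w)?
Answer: 389/138 ≈ 2.8188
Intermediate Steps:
M(w) = 414*w (M(w) = 207*(2*w) = 414*w)
a = 18672 (a = -457052 + 475724 = 18672)
a/M(16) = 18672/((414*16)) = 18672/6624 = 18672*(1/6624) = 389/138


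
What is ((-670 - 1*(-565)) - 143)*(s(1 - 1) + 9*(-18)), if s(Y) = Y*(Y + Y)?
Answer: 40176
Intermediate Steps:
s(Y) = 2*Y**2 (s(Y) = Y*(2*Y) = 2*Y**2)
((-670 - 1*(-565)) - 143)*(s(1 - 1) + 9*(-18)) = ((-670 - 1*(-565)) - 143)*(2*(1 - 1)**2 + 9*(-18)) = ((-670 + 565) - 143)*(2*0**2 - 162) = (-105 - 143)*(2*0 - 162) = -248*(0 - 162) = -248*(-162) = 40176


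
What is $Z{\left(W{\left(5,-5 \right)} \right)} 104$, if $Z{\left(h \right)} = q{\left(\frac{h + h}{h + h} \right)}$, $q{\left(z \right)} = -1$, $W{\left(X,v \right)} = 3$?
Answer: $-104$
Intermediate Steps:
$Z{\left(h \right)} = -1$
$Z{\left(W{\left(5,-5 \right)} \right)} 104 = \left(-1\right) 104 = -104$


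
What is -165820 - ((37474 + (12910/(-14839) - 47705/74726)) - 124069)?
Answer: -87847690699495/1108859114 ≈ -79224.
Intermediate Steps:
-165820 - ((37474 + (12910/(-14839) - 47705/74726)) - 124069) = -165820 - ((37474 + (12910*(-1/14839) - 47705*1/74726)) - 124069) = -165820 - ((37474 + (-12910/14839 - 47705/74726)) - 124069) = -165820 - ((37474 - 1672607155/1108859114) - 124069) = -165820 - (41551713830881/1108859114 - 124069) = -165820 - 1*(-96023327583985/1108859114) = -165820 + 96023327583985/1108859114 = -87847690699495/1108859114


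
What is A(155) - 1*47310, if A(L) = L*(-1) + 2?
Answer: -47463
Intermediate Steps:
A(L) = 2 - L (A(L) = -L + 2 = 2 - L)
A(155) - 1*47310 = (2 - 1*155) - 1*47310 = (2 - 155) - 47310 = -153 - 47310 = -47463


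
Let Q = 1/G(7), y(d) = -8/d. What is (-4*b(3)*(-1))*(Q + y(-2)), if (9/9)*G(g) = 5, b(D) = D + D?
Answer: 504/5 ≈ 100.80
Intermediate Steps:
b(D) = 2*D
G(g) = 5
Q = ⅕ (Q = 1/5 = ⅕ ≈ 0.20000)
(-4*b(3)*(-1))*(Q + y(-2)) = (-8*3*(-1))*(⅕ - 8/(-2)) = (-4*6*(-1))*(⅕ - 8*(-½)) = (-24*(-1))*(⅕ + 4) = 24*(21/5) = 504/5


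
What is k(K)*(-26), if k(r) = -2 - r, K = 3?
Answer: 130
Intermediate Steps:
k(K)*(-26) = (-2 - 1*3)*(-26) = (-2 - 3)*(-26) = -5*(-26) = 130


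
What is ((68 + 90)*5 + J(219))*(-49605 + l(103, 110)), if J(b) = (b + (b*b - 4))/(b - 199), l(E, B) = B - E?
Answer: -793270412/5 ≈ -1.5865e+8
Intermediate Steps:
J(b) = (-4 + b + b²)/(-199 + b) (J(b) = (b + (b² - 4))/(-199 + b) = (b + (-4 + b²))/(-199 + b) = (-4 + b + b²)/(-199 + b))
((68 + 90)*5 + J(219))*(-49605 + l(103, 110)) = ((68 + 90)*5 + (-4 + 219 + 219²)/(-199 + 219))*(-49605 + (110 - 1*103)) = (158*5 + (-4 + 219 + 47961)/20)*(-49605 + (110 - 103)) = (790 + (1/20)*48176)*(-49605 + 7) = (790 + 12044/5)*(-49598) = (15994/5)*(-49598) = -793270412/5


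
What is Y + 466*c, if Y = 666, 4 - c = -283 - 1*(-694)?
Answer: -188996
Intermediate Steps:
c = -407 (c = 4 - (-283 - 1*(-694)) = 4 - (-283 + 694) = 4 - 1*411 = 4 - 411 = -407)
Y + 466*c = 666 + 466*(-407) = 666 - 189662 = -188996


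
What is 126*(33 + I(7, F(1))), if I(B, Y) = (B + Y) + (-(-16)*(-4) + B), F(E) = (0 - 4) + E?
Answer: -2520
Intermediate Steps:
F(E) = -4 + E
I(B, Y) = -64 + Y + 2*B (I(B, Y) = (B + Y) + (-4*16 + B) = (B + Y) + (-64 + B) = -64 + Y + 2*B)
126*(33 + I(7, F(1))) = 126*(33 + (-64 + (-4 + 1) + 2*7)) = 126*(33 + (-64 - 3 + 14)) = 126*(33 - 53) = 126*(-20) = -2520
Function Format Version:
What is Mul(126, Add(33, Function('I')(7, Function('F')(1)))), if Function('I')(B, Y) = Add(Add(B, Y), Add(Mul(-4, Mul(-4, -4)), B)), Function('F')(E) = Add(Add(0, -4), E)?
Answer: -2520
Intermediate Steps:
Function('F')(E) = Add(-4, E)
Function('I')(B, Y) = Add(-64, Y, Mul(2, B)) (Function('I')(B, Y) = Add(Add(B, Y), Add(Mul(-4, 16), B)) = Add(Add(B, Y), Add(-64, B)) = Add(-64, Y, Mul(2, B)))
Mul(126, Add(33, Function('I')(7, Function('F')(1)))) = Mul(126, Add(33, Add(-64, Add(-4, 1), Mul(2, 7)))) = Mul(126, Add(33, Add(-64, -3, 14))) = Mul(126, Add(33, -53)) = Mul(126, -20) = -2520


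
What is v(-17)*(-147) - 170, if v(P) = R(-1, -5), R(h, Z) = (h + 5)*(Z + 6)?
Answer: -758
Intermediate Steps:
R(h, Z) = (5 + h)*(6 + Z)
v(P) = 4 (v(P) = 30 + 5*(-5) + 6*(-1) - 5*(-1) = 30 - 25 - 6 + 5 = 4)
v(-17)*(-147) - 170 = 4*(-147) - 170 = -588 - 170 = -758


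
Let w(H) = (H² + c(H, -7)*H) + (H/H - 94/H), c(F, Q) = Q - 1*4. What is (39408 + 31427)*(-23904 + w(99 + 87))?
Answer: 1837423340/3 ≈ 6.1247e+8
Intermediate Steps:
c(F, Q) = -4 + Q (c(F, Q) = Q - 4 = -4 + Q)
w(H) = 1 + H² - 94/H - 11*H (w(H) = (H² + (-4 - 7)*H) + (H/H - 94/H) = (H² - 11*H) + (1 - 94/H) = 1 + H² - 94/H - 11*H)
(39408 + 31427)*(-23904 + w(99 + 87)) = (39408 + 31427)*(-23904 + (1 + (99 + 87)² - 94/(99 + 87) - 11*(99 + 87))) = 70835*(-23904 + (1 + 186² - 94/186 - 11*186)) = 70835*(-23904 + (1 + 34596 - 94*1/186 - 2046)) = 70835*(-23904 + (1 + 34596 - 47/93 - 2046)) = 70835*(-23904 + 3027196/93) = 70835*(804124/93) = 1837423340/3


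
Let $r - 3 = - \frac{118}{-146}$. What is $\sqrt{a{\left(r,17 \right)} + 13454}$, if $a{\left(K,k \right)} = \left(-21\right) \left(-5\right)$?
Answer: $\sqrt{13559} \approx 116.44$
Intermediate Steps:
$r = \frac{278}{73}$ ($r = 3 - \frac{118}{-146} = 3 - - \frac{59}{73} = 3 + \frac{59}{73} = \frac{278}{73} \approx 3.8082$)
$a{\left(K,k \right)} = 105$
$\sqrt{a{\left(r,17 \right)} + 13454} = \sqrt{105 + 13454} = \sqrt{13559}$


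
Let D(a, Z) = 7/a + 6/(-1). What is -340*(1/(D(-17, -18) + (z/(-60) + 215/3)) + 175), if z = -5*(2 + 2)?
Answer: -13269656/223 ≈ -59505.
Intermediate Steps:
D(a, Z) = -6 + 7/a (D(a, Z) = 7/a + 6*(-1) = 7/a - 6 = -6 + 7/a)
z = -20 (z = -5*4 = -20)
-340*(1/(D(-17, -18) + (z/(-60) + 215/3)) + 175) = -340*(1/((-6 + 7/(-17)) + (-20/(-60) + 215/3)) + 175) = -340*(1/((-6 + 7*(-1/17)) + (-20*(-1/60) + 215*(1/3))) + 175) = -340*(1/((-6 - 7/17) + (1/3 + 215/3)) + 175) = -340*(1/(-109/17 + 72) + 175) = -340*(1/(1115/17) + 175) = -340*(17/1115 + 175) = -340*195142/1115 = -13269656/223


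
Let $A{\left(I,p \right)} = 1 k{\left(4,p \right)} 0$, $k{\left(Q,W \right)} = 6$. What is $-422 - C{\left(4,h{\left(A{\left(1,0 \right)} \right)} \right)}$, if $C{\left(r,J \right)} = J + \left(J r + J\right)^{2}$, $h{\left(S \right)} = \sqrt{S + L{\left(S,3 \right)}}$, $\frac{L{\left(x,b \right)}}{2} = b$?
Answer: $-572 - \sqrt{6} \approx -574.45$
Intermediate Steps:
$L{\left(x,b \right)} = 2 b$
$A{\left(I,p \right)} = 0$ ($A{\left(I,p \right)} = 1 \cdot 6 \cdot 0 = 6 \cdot 0 = 0$)
$h{\left(S \right)} = \sqrt{6 + S}$ ($h{\left(S \right)} = \sqrt{S + 2 \cdot 3} = \sqrt{S + 6} = \sqrt{6 + S}$)
$C{\left(r,J \right)} = J + \left(J + J r\right)^{2}$
$-422 - C{\left(4,h{\left(A{\left(1,0 \right)} \right)} \right)} = -422 - \sqrt{6 + 0} \left(1 + \sqrt{6 + 0} \left(1 + 4\right)^{2}\right) = -422 - \sqrt{6} \left(1 + \sqrt{6} \cdot 5^{2}\right) = -422 - \sqrt{6} \left(1 + \sqrt{6} \cdot 25\right) = -422 - \sqrt{6} \left(1 + 25 \sqrt{6}\right)$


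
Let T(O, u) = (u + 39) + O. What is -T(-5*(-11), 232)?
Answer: -326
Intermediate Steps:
T(O, u) = 39 + O + u (T(O, u) = (39 + u) + O = 39 + O + u)
-T(-5*(-11), 232) = -(39 - 5*(-11) + 232) = -(39 + 55 + 232) = -1*326 = -326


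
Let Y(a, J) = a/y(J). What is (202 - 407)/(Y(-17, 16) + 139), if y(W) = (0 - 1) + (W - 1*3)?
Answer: -2460/1651 ≈ -1.4900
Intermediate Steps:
y(W) = -4 + W (y(W) = -1 + (W - 3) = -1 + (-3 + W) = -4 + W)
Y(a, J) = a/(-4 + J)
(202 - 407)/(Y(-17, 16) + 139) = (202 - 407)/(-17/(-4 + 16) + 139) = -205/(-17/12 + 139) = -205/1651/12 = -205*12/1651 = -2460/1651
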